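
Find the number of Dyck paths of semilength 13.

Total monotonic paths to (13,13): C(26,13) = 10400600.
Reflecting each bad path at its first crossing gives a bijection with paths to (12,14): C(26,14) = 9657700.
Valid Dyck paths: 10400600 - 9657700.
(This is the Catalan number C_{13}.)

Final answer: C_{13} = 742900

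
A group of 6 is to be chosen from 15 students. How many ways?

C(15,6) = 15!/(6! x (15-6)!).

Final answer: C(15,6) = 5005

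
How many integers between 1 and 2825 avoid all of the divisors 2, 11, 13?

|div by 2|=1412, |div by 11|=256, |div by 13|=217.
|div by 2&11|=128, |div by 2&13|=108, |div by 11&13|=19, |div by all|=9.
By inclusion-exclusion, divisible by at least one: 1412+256+217-128-108-19+9 = 1639.
Not divisible by any: 2825 - 1639.

Final answer: 1186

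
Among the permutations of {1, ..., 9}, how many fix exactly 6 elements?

Choose which 6 elements are fixed: C(9,6) = 84.
Derange the remaining 3 using D(j) = (j-1)(D(j-1) + D(j-2)), D(0)=1, D(1)=0: D(2)=1, D(3)=2.
Total: 84 x 2.

Final answer: C(9,6) D(3) = 168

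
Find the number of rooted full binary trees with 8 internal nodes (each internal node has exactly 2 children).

This is counted by the nth Catalan number C_n. Here n = 8.
C_n = (2n)!/(n!(n+1)!), so C_{8} = 16!/(8! x 9!) = C(16,8)/9 = 12870/9.

Final answer: C_{8} = 1430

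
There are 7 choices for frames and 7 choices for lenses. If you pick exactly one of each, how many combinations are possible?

By the multiplication principle: 7 x 7.

Final answer: 49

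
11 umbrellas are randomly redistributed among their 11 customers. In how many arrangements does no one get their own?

Use the recurrence D(n) = (n-1)(D(n-1) + D(n-2)) with D(0)=1, D(1)=0.
D(2) = 1 x (0 + 1) = 1
D(3) = 2 x (1 + 0) = 2
D(4) = 3 x (2 + 1) = 9
D(5) = 4 x (9 + 2) = 44
D(6) = 5 x (44 + 9) = 265
D(7) = 6 x (265 + 44) = 1854
D(8) = 7 x (1854 + 265) = 14833
D(9) = 8 x (14833 + 1854) = 133496
D(10) = 9 x (133496 + 14833) = 1334961
D(11) = 10 x (D(10) + D(9)) = 10 x (1334961 + 133496)

Final answer: D(11) = 14684570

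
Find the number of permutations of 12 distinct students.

The number of ways to arrange 12 distinct objects is 12!.

Final answer: 12! = 479001600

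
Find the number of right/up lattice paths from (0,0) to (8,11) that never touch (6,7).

Total paths to (8,11): C(19,11) = 75582.
Paths through (6,7): C(13,7) x C(6,4) = 25740.
Avoiding (6,7): 75582 - 25740.

Final answer: 49842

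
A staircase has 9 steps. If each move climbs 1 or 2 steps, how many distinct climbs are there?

Let f(n) be the number of climbs. Removing the last move (1 or 2 steps) gives f(n) = f(n-1) + f(n-2); base cases f(1)=1, f(2)=2.
Building up term by term: f(1)=1, f(2)=2, f(3)=3, f(4)=5, f(5)=8, f(6)=13, f(7)=21, f(8)=34, f(9)=55.

Final answer: 55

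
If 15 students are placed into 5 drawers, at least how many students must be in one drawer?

By the pigeonhole principle: ceiling(15/5).

Final answer: 3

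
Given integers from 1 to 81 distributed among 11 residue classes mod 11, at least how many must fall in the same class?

By pigeonhole with 81 objects and 11 categories: ceiling(81/11).

Final answer: 8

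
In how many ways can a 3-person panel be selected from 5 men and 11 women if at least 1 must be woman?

Sum over valid woman counts:
C(11,1)C(5,2) = 110
C(11,2)C(5,1) = 275
C(11,3)C(5,0) = 165
Total: 110 + 275 + 165.

Final answer: 550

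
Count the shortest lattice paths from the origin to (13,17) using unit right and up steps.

Each path has 13 right steps and 17 up steps in some order (30 steps total).
Choose which 17 of the 30 steps are up: C(30,17).

Final answer: C(30,17) = 119759850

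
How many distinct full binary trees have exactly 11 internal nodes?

This is counted by the nth Catalan number C_n. Here n = 11.
C_n = C(2n,n) - C(2n,n+1), so C_{11} = C(22,11) - C(22,12) = 705432 - 646646.

Final answer: C_{11} = 58786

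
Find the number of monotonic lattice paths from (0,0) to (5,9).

Each path has 5 right steps and 9 up steps in some order (14 steps total).
Choose which 9 of the 14 steps are up: C(14,9).

Final answer: C(14,9) = 2002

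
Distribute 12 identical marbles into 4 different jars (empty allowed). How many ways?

Stars and bars: C(n+k-1, k-1) = C(15,3).

Final answer: C(15,3) = 455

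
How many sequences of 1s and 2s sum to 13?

Let f(n) count the ways. The last step is size 1 or 2, so f(n) = f(n-1) + f(n-2) with f(1)=1, f(2)=2.
Iterating the recurrence: f(1)=1, f(2)=2, f(3)=3, f(4)=5, f(5)=8, f(6)=13, f(7)=21, f(8)=34, f(9)=55, f(10)=89, f(11)=144, f(12)=233, f(13)=377.

Final answer: 377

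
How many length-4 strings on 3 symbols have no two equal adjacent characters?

Let g(n) count such strings. g(1) = 3, and each valid string of length n-1 extends in 2 ways (any symbol but the last), so g(n) = 2 g(n-1).
Total: g(4) = 3 x 2^3.

Final answer: 3 x 2^{3} = 24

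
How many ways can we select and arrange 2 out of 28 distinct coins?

P(28,2) = 28!/(28-2)! = 28!/26!.

Final answer: P(28,2) = 756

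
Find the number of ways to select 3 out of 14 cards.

C(14,3) = 14!/(3! x (14-3)!).

Final answer: C(14,3) = 364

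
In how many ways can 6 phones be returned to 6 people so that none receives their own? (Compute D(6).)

Derangements satisfy D(n) = (n-1)(D(n-1) + D(n-2)), starting from D(0)=1, D(1)=0.
D(2) = 1 x (0 + 1) = 1
D(3) = 2 x (1 + 0) = 2
D(4) = 3 x (2 + 1) = 9
D(5) = 4 x (9 + 2) = 44
D(6) = 5 x (D(5) + D(4)) = 5 x (44 + 9)

Final answer: D(6) = 265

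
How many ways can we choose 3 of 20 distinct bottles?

C(20,3) = 20!/(3! x 17!).

Final answer: \binom{20}{3} = 1140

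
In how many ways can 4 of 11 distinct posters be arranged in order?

P(11,4) = 11!/(11-4)! = 11!/7!.

Final answer: P(11,4) = 7920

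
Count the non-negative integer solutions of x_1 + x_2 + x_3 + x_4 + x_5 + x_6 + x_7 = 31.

Stars and bars with 31 stars and 6 bars:
C(31+7-1, 7-1) = C(37,6).

Final answer: C(37,6) = 2324784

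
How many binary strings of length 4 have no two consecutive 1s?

Classify by the final bit: ...0 gives a(n-1) strings, ...01 gives a(n-2) strings. Thus a(n) = a(n-1) + a(n-2) with a(1)=2, a(2)=3.
Computing successive values: a(1)=2, a(2)=3, a(3)=5, a(4)=8.

Final answer: 8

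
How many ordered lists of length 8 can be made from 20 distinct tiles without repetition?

P(20,8) = 20!/(20-8)! = 20!/12!.

Final answer: P(20,8) = 5079110400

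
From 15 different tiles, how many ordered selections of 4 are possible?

P(15,4) = 15!/(15-4)! = 15!/11!.

Final answer: P(15,4) = 32760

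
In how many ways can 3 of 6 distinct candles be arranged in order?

P(6,3) = 6!/(6-3)! = 6!/3!.

Final answer: P(6,3) = 120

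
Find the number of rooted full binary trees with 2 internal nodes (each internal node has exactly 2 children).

This is a standard Catalan-number count: the answer is C_n. Here n = 2.
C_n = (2n)!/(n!(n+1)!), so C_{2} = 4!/(2! x 3!) = C(4,2)/3 = 6/3.

Final answer: C_{2} = 2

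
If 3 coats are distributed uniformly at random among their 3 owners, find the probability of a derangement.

D(n) = (n-1)(D(n-1) + D(n-2)), D(0)=1, D(1)=0.
Building up: D(2)=1, D(3)=2.
Total arrangements: 3! = 6.
Probability = D(3)/3! = 1/3.

Final answer: D(3)/3! = 2/6 = 0.333333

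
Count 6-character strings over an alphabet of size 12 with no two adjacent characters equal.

First character: 12 choices. Each subsequent: 11 choices (must differ from the previous one).
Total: 12 x 11^5.

Final answer: 12 x 11^{5} = 1932612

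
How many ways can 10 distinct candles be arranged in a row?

The number of ways to arrange 10 distinct objects is 10!.

Final answer: 10! = 3628800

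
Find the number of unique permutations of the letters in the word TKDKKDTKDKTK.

Letters (D:3, K:6, T:3). Total letters: 12.
Permutations = 12!/(6! x 3! x 3!).

Final answer: 18480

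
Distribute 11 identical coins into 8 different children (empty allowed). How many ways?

Stars and bars: C(n+k-1, k-1) = C(18,7).

Final answer: C(18,7) = 31824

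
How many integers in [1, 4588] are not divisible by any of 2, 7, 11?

|div by 2|=2294, |div by 7|=655, |div by 11|=417.
|div by 2&7|=327, |div by 2&11|=208, |div by 7&11|=59, |div by all|=29.
By inclusion-exclusion, divisible by at least one: 2294+655+417-327-208-59+29 = 2801.
Not divisible by any: 4588 - 2801.

Final answer: 1787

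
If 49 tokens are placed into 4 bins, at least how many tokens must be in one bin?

By the pigeonhole principle: ceiling(49/4).

Final answer: 13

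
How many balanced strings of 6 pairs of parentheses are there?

This is counted by the nth Catalan number C_n. Here n = 6 (pairs).
C_n = (2n)!/(n!(n+1)!), so C_{6} = 12!/(6! x 7!) = C(12,6)/7 = 924/7.

Final answer: C_{6} = 132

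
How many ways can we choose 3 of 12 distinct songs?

C(12,3) = 12!/(3! x 9!).

Final answer: \binom{12}{3} = 220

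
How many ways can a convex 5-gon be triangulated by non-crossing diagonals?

This is a standard Catalan-number count: the answer is C_n. Here n = 5 - 2 = 3.
C_n = C(2n,n) - C(2n,n+1), so C_{3} = C(6,3) - C(6,4) = 20 - 15.

Final answer: C_{3} = 5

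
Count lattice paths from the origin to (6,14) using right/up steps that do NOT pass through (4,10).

Total paths to (6,14): C(20,14) = 38760.
Paths through (4,10): C(14,10) x C(6,4) = 15015.
Avoiding (4,10): 38760 - 15015.

Final answer: 23745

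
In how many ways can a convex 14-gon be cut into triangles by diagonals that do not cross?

This is a standard Catalan-number count: the answer is C_n. Here n = 14 - 2 = 12.
Using C_0 = 1 and C_(k+1) = C_k x 2(2k+1)/(k+2), build up term by term: C_1=1, C_2=2, C_3=5, C_4=14, C_5=42, C_6=132, C_7=429, C_8=1430, C_9=4862, C_10=16796, C_11=58786, C_12=208012.

Final answer: C_{12} = 208012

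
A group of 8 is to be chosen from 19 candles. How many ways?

C(19,8) = 19!/(8! x (19-8)!).

Final answer: C(19,8) = 75582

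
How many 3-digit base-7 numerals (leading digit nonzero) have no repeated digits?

First digit: 6 (nonzero). Second: 6 (not first). Third: 5, etc.
Total: 6 x 6 x 5.

Final answer: 180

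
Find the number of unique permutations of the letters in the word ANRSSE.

Letters (A:1, E:1, N:1, R:1, S:2). Total letters: 6.
Permutations = 6!/(2!).

Final answer: 360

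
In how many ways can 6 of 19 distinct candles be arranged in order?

P(19,6) = 19!/(19-6)! = 19!/13!.

Final answer: P(19,6) = 19535040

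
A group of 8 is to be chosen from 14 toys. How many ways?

C(14,8) = 14!/(8! x 6!).

Final answer: \binom{14}{8} = 3003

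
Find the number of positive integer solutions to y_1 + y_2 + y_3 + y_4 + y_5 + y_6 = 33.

Substitute y'_i = y_i - 1 (so y'_i >= 0). Then sum y'_i = 33 - 6 = 27.
Stars and bars: C(27+6-1, 6-1) = C(32,5).

Final answer: C(32,5) = 201376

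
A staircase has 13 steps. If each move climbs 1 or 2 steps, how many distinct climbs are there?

Let f(n) be the number of climbs. Removing the last move (1 or 2 steps) gives f(n) = f(n-1) + f(n-2); base cases f(1)=1, f(2)=2.
Iterating the recurrence: f(1)=1, f(2)=2, f(3)=3, f(4)=5, f(5)=8, f(6)=13, f(7)=21, f(8)=34, f(9)=55, f(10)=89, f(11)=144, f(12)=233, f(13)=377.

Final answer: 377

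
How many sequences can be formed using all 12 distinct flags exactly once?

The number of ways to arrange 12 distinct objects is 12!.

Final answer: 12! = 479001600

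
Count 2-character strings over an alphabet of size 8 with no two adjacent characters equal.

Let g(n) count such strings. g(1) = 8, and each valid string of length n-1 extends in 7 ways (any symbol but the last), so g(n) = 7 g(n-1).
Total: g(2) = 8 x 7^1.

Final answer: 8 x 7^{1} = 56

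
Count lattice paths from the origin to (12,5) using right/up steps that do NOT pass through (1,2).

Total paths to (12,5): C(17,5) = 6188.
Paths through (1,2): C(3,2) x C(14,3) = 1092.
Avoiding (1,2): 6188 - 1092.

Final answer: 5096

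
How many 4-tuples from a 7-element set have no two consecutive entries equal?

Let g(n) count such strings. g(1) = 7, and each valid string of length n-1 extends in 6 ways (any symbol but the last), so g(n) = 6 g(n-1).
Total: g(4) = 7 x 6^3.

Final answer: 7 x 6^{3} = 1512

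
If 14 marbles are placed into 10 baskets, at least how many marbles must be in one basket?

By the pigeonhole principle: ceiling(14/10).

Final answer: 2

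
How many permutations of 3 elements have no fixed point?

D(n) = (n-1)(D(n-1) + D(n-2)), D(0)=1, D(1)=0.
Building up: D(2)=1.
D(3) = 2 x (D(2) + D(1)) = 2 x (1 + 0).

Final answer: D(3) = 2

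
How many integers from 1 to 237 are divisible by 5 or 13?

Multiples of 5: 47. Multiples of 13: 18. Of both (lcm=65): 3.
By inclusion-exclusion: 47 + 18 - 3.

Final answer: 62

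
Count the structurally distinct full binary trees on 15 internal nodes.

The structures are counted by the Catalan number C_n. Here n = 15.
C_n = C(2n,n)/(n+1), so C_{15} = C(30,15)/16 = 155117520/16.

Final answer: C_{15} = 9694845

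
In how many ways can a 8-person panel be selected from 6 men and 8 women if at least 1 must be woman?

Sum over valid woman counts:
C(8,2)C(6,6) = 28
C(8,3)C(6,5) = 336
C(8,4)C(6,4) = 1050
C(8,5)C(6,3) = 1120
C(8,6)C(6,2) = 420
C(8,7)C(6,1) = 48
C(8,8)C(6,0) = 1
Total: 28 + 336 + 1050 + 1120 + 420 + 48 + 1.

Final answer: 3003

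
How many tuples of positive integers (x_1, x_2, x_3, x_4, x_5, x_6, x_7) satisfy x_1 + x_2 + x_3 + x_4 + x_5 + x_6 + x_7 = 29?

Substitute x'_i = x_i - 1 (so x'_i >= 0). Then sum x'_i = 29 - 7 = 22.
Stars and bars: C(22+7-1, 7-1) = C(28,6).

Final answer: C(28,6) = 376740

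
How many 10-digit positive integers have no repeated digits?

First digit: 9 (not 0). Second: 9 (not first). Third: 8, etc.
Total: 9 x 9 x 8 x 7 x 6 x 5 x 4 x 3 x 2 x 1.

Final answer: 3265920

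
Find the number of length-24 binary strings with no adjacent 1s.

A valid string ends in 0 (append to any length-(n-1) valid string) or in 01 (append to any length-(n-2) valid string), so a(n) = a(n-1) + a(n-2) with a(1)=2, a(2)=3.
Building up term by term: a(1)=2, a(2)=3, a(3)=5, a(4)=8, a(5)=13, a(6)=21, a(7)=34, a(8)=55, a(9)=89, a(10)=144, a(11)=233, a(12)=377, a(13)=610, a(14)=987, a(15)=1597, a(16)=2584, a(17)=4181, a(18)=6765, a(19)=10946, a(20)=17711, a(21)=28657, a(22)=46368, a(23)=75025, a(24)=121393.

Final answer: 121393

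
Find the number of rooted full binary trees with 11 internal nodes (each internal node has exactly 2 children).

This is counted by the nth Catalan number C_n. Here n = 11.
C_n = (2n)!/(n!(n+1)!), so C_{11} = 22!/(11! x 12!) = C(22,11)/12 = 705432/12.

Final answer: C_{11} = 58786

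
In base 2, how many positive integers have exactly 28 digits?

These are the integers in [2^27, 2^28), so the count is 2^28 - 2^27 = 1 x 2^27.

Final answer: 134217728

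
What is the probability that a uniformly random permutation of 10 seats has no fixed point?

Use the recurrence D(n) = (n-1)(D(n-1) + D(n-2)) with D(0)=1, D(1)=0.
Building up: D(2)=1, D(3)=2, D(4)=9, D(5)=44, D(6)=265, D(7)=1854, D(8)=14833, D(9)=133496, D(10)=1334961.
Total arrangements: 10! = 3628800.
Probability = D(10)/10! = 16481/44800.

Final answer: D(10)/10! = 1334961/3628800 = 0.367879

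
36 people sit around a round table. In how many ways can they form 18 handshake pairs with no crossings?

This is a standard Catalan-number count: the answer is C_n. Here n = 36/2 = 18.
C_n = C(2n,n) - C(2n,n+1), so C_{18} = C(36,18) - C(36,19) = 9075135300 - 8597496600.

Final answer: C_{18} = 477638700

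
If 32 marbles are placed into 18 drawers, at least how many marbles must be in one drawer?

By the pigeonhole principle: ceiling(32/18).

Final answer: 2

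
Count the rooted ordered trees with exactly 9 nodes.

The structures are counted by the Catalan number C_n. Here n = 9 - 1 = 8.
C_n = (2n)!/(n!(n+1)!), so C_{8} = 16!/(8! x 9!) = C(16,8)/9 = 12870/9.

Final answer: C_{8} = 1430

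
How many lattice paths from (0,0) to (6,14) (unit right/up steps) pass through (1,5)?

Paths (0,0)->(1,5): C(6,5) = 6.
Paths (1,5)->(6,14): C(14,9) = 2002.
By multiplication principle: 6 x 2002.

Final answer: 12012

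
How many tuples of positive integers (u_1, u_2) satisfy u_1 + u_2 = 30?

Substitute u'_i = u_i - 1 (so u'_i >= 0). Then sum u'_i = 30 - 2 = 28.
Stars and bars: C(28+2-1, 2-1) = C(29,1).

Final answer: C(29,1) = 29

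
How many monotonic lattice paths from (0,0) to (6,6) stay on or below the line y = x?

Total monotonic paths to (6,6): C(12,6) = 924.
By the reflection principle, paths that go above the diagonal number C(12,7) = 792.
Valid Dyck paths: 924 - 792.
(Equivalently, C_{6} = C(12,6)/7 = 924/7.)

Final answer: C_{6} = 132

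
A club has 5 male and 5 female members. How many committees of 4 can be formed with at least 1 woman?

Sum over valid woman counts:
C(5,1)C(5,3) = 50
C(5,2)C(5,2) = 100
C(5,3)C(5,1) = 50
C(5,4)C(5,0) = 5
Total: 50 + 100 + 50 + 5.

Final answer: 205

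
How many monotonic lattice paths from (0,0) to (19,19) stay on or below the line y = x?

Total monotonic paths to (19,19): C(38,19) = 35345263800.
Paths that cross above y=x (reflection bijection): C(38,20) = 33578000610.
Valid Dyck paths: 35345263800 - 33578000610.
(Equivalently, C_{19} = C(38,19)/20 = 35345263800/20.)

Final answer: C_{19} = 1767263190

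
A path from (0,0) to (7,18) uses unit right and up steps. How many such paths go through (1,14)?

Paths (0,0)->(1,14): C(15,14) = 15.
Paths (1,14)->(7,18): C(10,4) = 210.
By multiplication principle: 15 x 210.

Final answer: 3150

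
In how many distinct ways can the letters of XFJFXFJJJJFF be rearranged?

Letters (F:5, J:5, X:2). Total letters: 12.
Permutations = 12!/(5! x 5! x 2!).

Final answer: 16632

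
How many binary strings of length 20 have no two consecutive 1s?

Classify by the final bit: ...0 gives a(n-1) strings, ...01 gives a(n-2) strings. Thus a(n) = a(n-1) + a(n-2) with a(1)=2, a(2)=3.
Building up term by term: a(1)=2, a(2)=3, a(3)=5, a(4)=8, a(5)=13, a(6)=21, a(7)=34, a(8)=55, a(9)=89, a(10)=144, a(11)=233, a(12)=377, a(13)=610, a(14)=987, a(15)=1597, a(16)=2584, a(17)=4181, a(18)=6765, a(19)=10946, a(20)=17711.

Final answer: 17711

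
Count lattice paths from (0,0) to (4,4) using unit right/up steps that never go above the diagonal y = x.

Total monotonic paths to (4,4): C(8,4) = 70.
By the reflection principle, paths that go above the diagonal number C(8,5) = 56.
Valid Dyck paths: 70 - 56.
(Check: C(8,4) - C(8,5) = C(8,4)/5, the Catalan number C_{4}.)

Final answer: C_{4} = 14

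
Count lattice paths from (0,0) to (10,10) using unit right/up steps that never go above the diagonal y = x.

Total monotonic paths to (10,10): C(20,10) = 184756.
Reflecting each bad path at its first crossing gives a bijection with paths to (9,11): C(20,11) = 167960.
Valid Dyck paths: 184756 - 167960.
(These counts are the Catalan numbers.)

Final answer: C_{10} = 16796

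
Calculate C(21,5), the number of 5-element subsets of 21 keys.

C(21,5) = 21!/(5! x (21-5)!).

Final answer: C(21,5) = 20349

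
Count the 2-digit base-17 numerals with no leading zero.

In base 17, the leading digit has 16 choices (1..16); each of the remaining 1 digits has 17 choices.
Total: 16 x 17^1.

Final answer: 272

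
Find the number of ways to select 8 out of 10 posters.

C(10,8) = 10!/(8! x 2!).

Final answer: \binom{10}{8} = 45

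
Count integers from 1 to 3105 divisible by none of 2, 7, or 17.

|div by 2|=1552, |div by 7|=443, |div by 17|=182.
|div by 2&7|=221, |div by 2&17|=91, |div by 7&17|=26, |div by all|=13.
By inclusion-exclusion, divisible by at least one: 1552+443+182-221-91-26+13 = 1852.
Not divisible by any: 3105 - 1852.

Final answer: 1253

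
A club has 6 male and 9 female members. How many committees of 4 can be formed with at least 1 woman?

Sum over valid woman counts:
C(9,1)C(6,3) = 180
C(9,2)C(6,2) = 540
C(9,3)C(6,1) = 504
C(9,4)C(6,0) = 126
Total: 180 + 540 + 504 + 126.

Final answer: 1350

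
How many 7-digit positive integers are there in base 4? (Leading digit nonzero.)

Leading digit: 3 options (nonzero). Other 6 digit(s): 4 options each.
Total: 3 x 4^6.

Final answer: 12288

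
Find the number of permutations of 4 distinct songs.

The number of ways to arrange 4 distinct objects is 4!.

Final answer: 4! = 24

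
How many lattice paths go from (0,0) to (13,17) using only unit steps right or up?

Each path has 13 right steps and 17 up steps in some order (30 steps total).
Choose which 17 of the 30 steps are up: C(30,17).

Final answer: C(30,17) = 119759850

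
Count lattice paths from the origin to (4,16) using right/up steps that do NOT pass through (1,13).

Total paths to (4,16): C(20,16) = 4845.
Paths through (1,13): C(14,13) x C(6,3) = 280.
Avoiding (1,13): 4845 - 280.

Final answer: 4565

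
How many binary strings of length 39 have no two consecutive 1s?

Let a(n) count valid strings. If the last bit is 0 the prefix is any valid string of length n-1; if it is 1 the string must end in 01 with a valid prefix of length n-2. So a(n) = a(n-1) + a(n-2), a(1)=2, a(2)=3.
Computing successive values: a(1)=2, a(2)=3, a(3)=5, a(4)=8, a(5)=13, a(6)=21, a(7)=34, a(8)=55, a(9)=89, a(10)=144, a(11)=233, a(12)=377, a(13)=610, a(14)=987, a(15)=1597, a(16)=2584, a(17)=4181, a(18)=6765, a(19)=10946, a(20)=17711, a(21)=28657, a(22)=46368, a(23)=75025, a(24)=121393, a(25)=196418, a(26)=317811, a(27)=514229, a(28)=832040, a(29)=1346269, a(30)=2178309, a(31)=3524578, a(32)=5702887, a(33)=9227465, a(34)=14930352, a(35)=24157817, a(36)=39088169, a(37)=63245986, a(38)=102334155, a(39)=165580141.

Final answer: 165580141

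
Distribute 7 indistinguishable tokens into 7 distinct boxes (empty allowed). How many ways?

Stars and bars: C(n+k-1, k-1) = C(13,6).

Final answer: C(13,6) = 1716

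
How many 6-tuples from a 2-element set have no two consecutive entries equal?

First character: 2 choices. Each subsequent: 1 choices (must differ from the previous one).
Total: 2 x 1^5.

Final answer: 2 x 1^{5} = 2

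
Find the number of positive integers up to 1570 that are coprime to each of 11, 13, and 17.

|div by 11|=142, |div by 13|=120, |div by 17|=92.
|div by 11&13|=10, |div by 11&17|=8, |div by 13&17|=7, |div by all|=0.
By inclusion-exclusion, divisible by at least one: 142+120+92-10-8-7+0 = 329.
Not divisible by any: 1570 - 329.

Final answer: 1241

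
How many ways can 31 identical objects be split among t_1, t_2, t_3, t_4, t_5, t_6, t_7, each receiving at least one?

Substitute t'_i = t_i - 1 (so t'_i >= 0). Then sum t'_i = 31 - 7 = 24.
Stars and bars: C(24+7-1, 7-1) = C(30,6).

Final answer: C(30,6) = 593775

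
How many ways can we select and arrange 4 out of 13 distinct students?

P(13,4) = 13!/(13-4)! = 13!/9!.

Final answer: P(13,4) = 17160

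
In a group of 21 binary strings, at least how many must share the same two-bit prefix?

There are 4 possible values for two-bit prefix. With 21 binary strings and 4 categories, by pigeonhole: ceiling(21/4).

Final answer: 6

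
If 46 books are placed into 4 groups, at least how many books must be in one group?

By the pigeonhole principle: ceiling(46/4).

Final answer: 12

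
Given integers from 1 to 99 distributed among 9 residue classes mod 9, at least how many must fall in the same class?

By pigeonhole with 99 objects and 9 categories: ceiling(99/9).

Final answer: 11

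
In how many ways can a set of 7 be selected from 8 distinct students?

C(8,7) = 8!/(7! x 1!).

Final answer: \binom{8}{7} = 8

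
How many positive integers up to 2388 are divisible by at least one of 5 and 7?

Multiples of 5: 477. Multiples of 7: 341. Of both (lcm=35): 68.
By inclusion-exclusion: 477 + 341 - 68.

Final answer: 750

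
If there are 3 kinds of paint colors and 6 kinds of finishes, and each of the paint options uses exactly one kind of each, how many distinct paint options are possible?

By the multiplication principle: 3 x 6.

Final answer: 18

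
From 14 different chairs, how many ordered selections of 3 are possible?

P(14,3) = 14!/(14-3)! = 14!/11!.

Final answer: P(14,3) = 2184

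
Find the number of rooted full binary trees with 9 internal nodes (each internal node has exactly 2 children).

The structures are counted by the Catalan number C_n. Here n = 9.
Using C_0 = 1 and C_(k+1) = C_k x 2(2k+1)/(k+2), build up term by term: C_1=1, C_2=2, C_3=5, C_4=14, C_5=42, C_6=132, C_7=429, C_8=1430, C_9=4862.

Final answer: C_{9} = 4862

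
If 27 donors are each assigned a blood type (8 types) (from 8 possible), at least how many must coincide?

There are 8 possible values for blood type (8 types). With 27 donors and 8 categories, by pigeonhole: ceiling(27/8).

Final answer: 4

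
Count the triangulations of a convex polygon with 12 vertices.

The structures are counted by the Catalan number C_n. Here n = 12 - 2 = 10.
C_n = C(2n,n)/(n+1), so C_{10} = C(20,10)/11 = 184756/11.

Final answer: C_{10} = 16796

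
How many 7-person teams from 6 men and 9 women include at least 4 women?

Sum over valid woman counts:
C(9,4)C(6,3) = 2520
C(9,5)C(6,2) = 1890
C(9,6)C(6,1) = 504
C(9,7)C(6,0) = 36
Total: 2520 + 1890 + 504 + 36.

Final answer: 4950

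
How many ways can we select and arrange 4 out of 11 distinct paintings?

P(11,4) = 11!/(11-4)! = 11!/7!.

Final answer: P(11,4) = 7920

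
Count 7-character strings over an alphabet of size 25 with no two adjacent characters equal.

Let g(n) count such strings. g(1) = 25, and each valid string of length n-1 extends in 24 ways (any symbol but the last), so g(n) = 24 g(n-1).
Total: g(7) = 25 x 24^6.

Final answer: 25 x 24^{6} = 4777574400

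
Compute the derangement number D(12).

Derangements satisfy D(n) = (n-1)(D(n-1) + D(n-2)), starting from D(0)=1, D(1)=0.
Building up: D(2)=1, D(3)=2, D(4)=9, D(5)=44, D(6)=265, D(7)=1854, D(8)=14833, D(9)=133496, D(10)=1334961, D(11)=14684570.
D(12) = 11 x (D(11) + D(10)) = 11 x (14684570 + 1334961).

Final answer: D(12) = 176214841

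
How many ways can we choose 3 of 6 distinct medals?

C(6,3) = 6!/(3! x (6-3)!).

Final answer: C(6,3) = 20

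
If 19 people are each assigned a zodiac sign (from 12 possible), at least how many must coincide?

There are 12 possible values for zodiac sign. With 19 people and 12 categories, by pigeonhole: ceiling(19/12).

Final answer: 2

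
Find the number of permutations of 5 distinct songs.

The number of ways to arrange 5 distinct objects is 5!.

Final answer: 5! = 120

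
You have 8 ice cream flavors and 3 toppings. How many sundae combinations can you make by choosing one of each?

By the multiplication principle: 8 x 3.

Final answer: 24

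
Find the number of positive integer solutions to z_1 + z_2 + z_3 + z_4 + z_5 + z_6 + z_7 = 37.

Substitute z'_i = z_i - 1 (so z'_i >= 0). Then sum z'_i = 37 - 7 = 30.
Stars and bars: C(30+7-1, 7-1) = C(36,6).

Final answer: C(36,6) = 1947792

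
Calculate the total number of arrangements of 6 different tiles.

The number of ways to arrange 6 distinct objects is 6!.

Final answer: 6! = 720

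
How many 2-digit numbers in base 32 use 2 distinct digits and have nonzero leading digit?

The leading digit has 31 choices (anything but zero); the next has 31 (anything but the first), then 30, and so on, one fewer each time.
Total: 31 x 31.

Final answer: 961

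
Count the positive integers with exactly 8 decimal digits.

The leading digit cannot be 0 (9 options); the other 7 digits can be anything (10 options each).
Total: 9 x 10^7.

Final answer: 90000000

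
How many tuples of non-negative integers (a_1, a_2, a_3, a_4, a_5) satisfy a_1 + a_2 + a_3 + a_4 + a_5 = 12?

Stars and bars with 12 stars and 4 bars:
C(12+5-1, 5-1) = C(16,4).

Final answer: C(16,4) = 1820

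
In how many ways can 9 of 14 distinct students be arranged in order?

P(14,9) = 14!/(14-9)! = 14!/5!.

Final answer: P(14,9) = 726485760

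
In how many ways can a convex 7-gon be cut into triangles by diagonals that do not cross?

This is a standard Catalan-number count: the answer is C_n. Here n = 7 - 2 = 5.
C_n = (2n)!/(n!(n+1)!), so C_{5} = 10!/(5! x 6!) = C(10,5)/6 = 252/6.

Final answer: C_{5} = 42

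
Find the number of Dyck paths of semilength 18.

Total monotonic paths to (18,18): C(36,18) = 9075135300.
A path is bad iff it touches y = x + 1; reflecting its initial segment maps bad paths bijectively onto all paths to (17,19), of which there are C(36,19) = 8597496600.
Valid Dyck paths: 9075135300 - 8597496600.
(Check: C(36,18) - C(36,19) = C(36,18)/19, the Catalan number C_{18}.)

Final answer: C_{18} = 477638700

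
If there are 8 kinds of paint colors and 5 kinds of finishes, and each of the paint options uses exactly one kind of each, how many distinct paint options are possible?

By the multiplication principle: 8 x 5.

Final answer: 40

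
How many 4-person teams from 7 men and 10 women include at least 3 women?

Sum over valid woman counts:
C(10,3)C(7,1) = 840
C(10,4)C(7,0) = 210
Total: 840 + 210.

Final answer: 1050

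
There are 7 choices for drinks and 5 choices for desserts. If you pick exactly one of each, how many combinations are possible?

By the multiplication principle: 7 x 5.

Final answer: 35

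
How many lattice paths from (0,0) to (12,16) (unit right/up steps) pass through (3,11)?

Paths (0,0)->(3,11): C(14,11) = 364.
Paths (3,11)->(12,16): C(14,5) = 2002.
By multiplication principle: 364 x 2002.

Final answer: 728728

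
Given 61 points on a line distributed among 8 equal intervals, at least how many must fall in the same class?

By pigeonhole with 61 objects and 8 categories: ceiling(61/8).

Final answer: 8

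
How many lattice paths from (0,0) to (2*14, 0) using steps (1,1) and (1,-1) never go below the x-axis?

Total monotonic paths to (14,14): C(28,14) = 40116600.
A path is bad iff it touches y = x + 1; reflecting its initial segment maps bad paths bijectively onto all paths to (13,15), of which there are C(28,15) = 37442160.
Valid Dyck paths: 40116600 - 37442160.
(Check: C(28,14) - C(28,15) = C(28,14)/15, the Catalan number C_{14}.)

Final answer: C_{14} = 2674440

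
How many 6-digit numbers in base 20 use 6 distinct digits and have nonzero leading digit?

First digit: 19 (nonzero). Second: 19 (not first). Third: 18, etc.
Total: 19 x 19 x 18 x 17 x 16 x 15.

Final answer: 26511840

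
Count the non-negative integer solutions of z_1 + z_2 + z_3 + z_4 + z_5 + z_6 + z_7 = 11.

Stars and bars with 11 stars and 6 bars:
C(11+7-1, 7-1) = C(17,6).

Final answer: C(17,6) = 12376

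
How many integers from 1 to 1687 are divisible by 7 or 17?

Multiples of 7: 241. Multiples of 17: 99. Of both (lcm=119): 14.
By inclusion-exclusion: 241 + 99 - 14.

Final answer: 326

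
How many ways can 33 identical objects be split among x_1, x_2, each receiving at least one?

Substitute x'_i = x_i - 1 (so x'_i >= 0). Then sum x'_i = 33 - 2 = 31.
Stars and bars: C(31+2-1, 2-1) = C(32,1).

Final answer: C(32,1) = 32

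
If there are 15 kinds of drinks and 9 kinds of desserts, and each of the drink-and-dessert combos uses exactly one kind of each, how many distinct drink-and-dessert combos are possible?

By the multiplication principle: 15 x 9.

Final answer: 135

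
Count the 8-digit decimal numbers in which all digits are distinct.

First digit: 9 (not 0). Second: 9 (not first). Third: 8, etc.
Total: 9 x 9 x 8 x 7 x 6 x 5 x 4 x 3.

Final answer: 1632960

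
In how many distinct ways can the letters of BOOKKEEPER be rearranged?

Letters (B:1, E:3, K:2, O:2, P:1, R:1). Total letters: 10.
Permutations = 10!/(3! x 2! x 2!).

Final answer: 151200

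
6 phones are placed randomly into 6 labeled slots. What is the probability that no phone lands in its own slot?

Use the recurrence D(n) = (n-1)(D(n-1) + D(n-2)) with D(0)=1, D(1)=0.
Building up: D(2)=1, D(3)=2, D(4)=9, D(5)=44, D(6)=265.
Total arrangements: 6! = 720.
Probability = D(6)/6! = 53/144.

Final answer: D(6)/6! = 265/720 = 0.368056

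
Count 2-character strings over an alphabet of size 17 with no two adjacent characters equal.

First character: 17 choices. Each subsequent: 16 choices (must differ from the previous one).
Total: 17 x 16^1.

Final answer: 17 x 16^{1} = 272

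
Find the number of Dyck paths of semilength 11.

Total monotonic paths to (11,11): C(22,11) = 705432.
A path is bad iff it touches y = x + 1; reflecting its initial segment maps bad paths bijectively onto all paths to (10,12), of which there are C(22,12) = 646646.
Valid Dyck paths: 705432 - 646646.
(Equivalently, C_{11} = C(22,11)/12 = 705432/12.)

Final answer: C_{11} = 58786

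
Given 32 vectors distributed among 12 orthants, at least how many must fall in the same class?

By pigeonhole with 32 objects and 12 categories: ceiling(32/12).

Final answer: 3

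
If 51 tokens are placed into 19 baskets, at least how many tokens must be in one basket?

By the pigeonhole principle: ceiling(51/19).

Final answer: 3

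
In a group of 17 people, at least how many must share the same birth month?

There are 12 possible values for birth month. With 17 people and 12 categories, by pigeonhole: ceiling(17/12).

Final answer: 2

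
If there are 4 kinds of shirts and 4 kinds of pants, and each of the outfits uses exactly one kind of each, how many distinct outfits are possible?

By the multiplication principle: 4 x 4.

Final answer: 16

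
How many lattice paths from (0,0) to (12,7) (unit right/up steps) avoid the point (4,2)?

Total paths to (12,7): C(19,7) = 50388.
Paths through (4,2): C(6,2) x C(13,5) = 19305.
Avoiding (4,2): 50388 - 19305.

Final answer: 31083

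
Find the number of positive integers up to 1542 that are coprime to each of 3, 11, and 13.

|div by 3|=514, |div by 11|=140, |div by 13|=118.
|div by 3&11|=46, |div by 3&13|=39, |div by 11&13|=10, |div by all|=3.
By inclusion-exclusion, divisible by at least one: 514+140+118-46-39-10+3 = 680.
Not divisible by any: 1542 - 680.

Final answer: 862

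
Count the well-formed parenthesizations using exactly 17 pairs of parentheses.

This is a standard Catalan-number count: the answer is C_n. Here n = 17 (pairs).
Using C_0 = 1 and C_(k+1) = C_k x 2(2k+1)/(k+2), build up term by term: C_1=1, C_2=2, C_3=5, C_4=14, C_5=42, C_6=132, C_7=429, C_8=1430, C_9=4862, C_10=16796, C_11=58786, C_12=208012, C_13=742900, C_14=2674440, C_15=9694845, C_16=35357670, C_17=129644790.

Final answer: C_{17} = 129644790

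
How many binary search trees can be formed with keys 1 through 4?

The structures are counted by the Catalan number C_n. Here n = 4.
C_n = (2n)!/(n!(n+1)!), so C_{4} = 8!/(4! x 5!) = C(8,4)/5 = 70/5.

Final answer: C_{4} = 14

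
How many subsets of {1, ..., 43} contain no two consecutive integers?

Condition on whether n belongs to the subset: if not, any valid subset of {1, ..., n-1} works (a(n-1)); if so, n-1 is excluded and the rest is a valid subset of {1, ..., n-2} (a(n-2)). Hence a(n) = a(n-1) + a(n-2), a(1)=2, a(2)=3.
Iterating the recurrence: a(1)=2, a(2)=3, a(3)=5, a(4)=8, a(5)=13, a(6)=21, a(7)=34, a(8)=55, a(9)=89, a(10)=144, a(11)=233, a(12)=377, a(13)=610, a(14)=987, a(15)=1597, a(16)=2584, a(17)=4181, a(18)=6765, a(19)=10946, a(20)=17711, a(21)=28657, a(22)=46368, a(23)=75025, a(24)=121393, a(25)=196418, a(26)=317811, a(27)=514229, a(28)=832040, a(29)=1346269, a(30)=2178309, a(31)=3524578, a(32)=5702887, a(33)=9227465, a(34)=14930352, a(35)=24157817, a(36)=39088169, a(37)=63245986, a(38)=102334155, a(39)=165580141, a(40)=267914296, a(41)=433494437, a(42)=701408733, a(43)=1134903170.

Final answer: 1134903170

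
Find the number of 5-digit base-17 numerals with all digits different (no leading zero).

First digit: 16 (nonzero). Second: 16 (not first). Third: 15, etc.
Total: 16 x 16 x 15 x 14 x 13.

Final answer: 698880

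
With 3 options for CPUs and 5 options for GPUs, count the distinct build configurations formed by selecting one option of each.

By the multiplication principle: 3 x 5.

Final answer: 15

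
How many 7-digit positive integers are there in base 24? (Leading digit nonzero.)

These are the integers in [24^6, 24^7), so the count is 24^7 - 24^6 = 23 x 24^6.

Final answer: 4395368448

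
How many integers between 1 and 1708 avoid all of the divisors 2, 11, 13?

|div by 2|=854, |div by 11|=155, |div by 13|=131.
|div by 2&11|=77, |div by 2&13|=65, |div by 11&13|=11, |div by all|=5.
By inclusion-exclusion, divisible by at least one: 854+155+131-77-65-11+5 = 992.
Not divisible by any: 1708 - 992.

Final answer: 716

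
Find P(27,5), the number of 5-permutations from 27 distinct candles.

P(27,5) = 27!/(27-5)! = 27!/22!.

Final answer: P(27,5) = 9687600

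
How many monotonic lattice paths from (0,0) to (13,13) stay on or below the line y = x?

Total monotonic paths to (13,13): C(26,13) = 10400600.
Paths that cross above y=x (reflection bijection): C(26,14) = 9657700.
Valid Dyck paths: 10400600 - 9657700.
(These counts are the Catalan numbers.)

Final answer: C_{13} = 742900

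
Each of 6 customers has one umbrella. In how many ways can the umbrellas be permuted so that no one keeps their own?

Use the recurrence D(n) = (n-1)(D(n-1) + D(n-2)) with D(0)=1, D(1)=0.
D(2) = 1 x (0 + 1) = 1
D(3) = 2 x (1 + 0) = 2
D(4) = 3 x (2 + 1) = 9
D(5) = 4 x (9 + 2) = 44
D(6) = 5 x (D(5) + D(4)) = 5 x (44 + 9)

Final answer: D(6) = 265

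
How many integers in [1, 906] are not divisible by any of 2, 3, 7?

|div by 2|=453, |div by 3|=302, |div by 7|=129.
|div by 2&3|=151, |div by 2&7|=64, |div by 3&7|=43, |div by all|=21.
By inclusion-exclusion, divisible by at least one: 453+302+129-151-64-43+21 = 647.
Not divisible by any: 906 - 647.

Final answer: 259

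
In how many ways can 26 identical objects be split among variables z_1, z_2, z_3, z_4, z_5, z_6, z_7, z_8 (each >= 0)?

Stars and bars with 26 stars and 7 bars:
C(26+8-1, 8-1) = C(33,7).

Final answer: C(33,7) = 4272048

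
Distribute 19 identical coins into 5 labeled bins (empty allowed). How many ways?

Stars and bars: C(n+k-1, k-1) = C(23,4).

Final answer: C(23,4) = 8855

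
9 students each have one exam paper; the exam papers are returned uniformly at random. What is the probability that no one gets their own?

D(n) = (n-1)(D(n-1) + D(n-2)), D(0)=1, D(1)=0.
Building up: D(2)=1, D(3)=2, D(4)=9, D(5)=44, D(6)=265, D(7)=1854, D(8)=14833, D(9)=133496.
Total arrangements: 9! = 362880.
Probability = D(9)/9! = 16687/45360.

Final answer: D(9)/9! = 133496/362880 = 0.367879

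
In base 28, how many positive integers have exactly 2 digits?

These are the integers in [28^1, 28^2), so the count is 28^2 - 28^1 = 27 x 28^1.

Final answer: 756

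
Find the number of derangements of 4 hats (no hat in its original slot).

D(n) = (n-1)(D(n-1) + D(n-2)), D(0)=1, D(1)=0.
D(2) = 1 x (0 + 1) = 1
D(3) = 2 x (1 + 0) = 2
D(4) = 3 x (D(3) + D(2)) = 3 x (2 + 1)

Final answer: D(4) = 9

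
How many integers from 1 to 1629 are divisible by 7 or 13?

Multiples of 7: 232. Multiples of 13: 125. Of both (lcm=91): 17.
By inclusion-exclusion: 232 + 125 - 17.

Final answer: 340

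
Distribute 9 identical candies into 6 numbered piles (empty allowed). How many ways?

Stars and bars: C(n+k-1, k-1) = C(14,5).

Final answer: C(14,5) = 2002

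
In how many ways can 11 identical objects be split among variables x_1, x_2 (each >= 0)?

Stars and bars with 11 stars and 1 bars:
C(11+2-1, 2-1) = C(12,1).

Final answer: C(12,1) = 12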